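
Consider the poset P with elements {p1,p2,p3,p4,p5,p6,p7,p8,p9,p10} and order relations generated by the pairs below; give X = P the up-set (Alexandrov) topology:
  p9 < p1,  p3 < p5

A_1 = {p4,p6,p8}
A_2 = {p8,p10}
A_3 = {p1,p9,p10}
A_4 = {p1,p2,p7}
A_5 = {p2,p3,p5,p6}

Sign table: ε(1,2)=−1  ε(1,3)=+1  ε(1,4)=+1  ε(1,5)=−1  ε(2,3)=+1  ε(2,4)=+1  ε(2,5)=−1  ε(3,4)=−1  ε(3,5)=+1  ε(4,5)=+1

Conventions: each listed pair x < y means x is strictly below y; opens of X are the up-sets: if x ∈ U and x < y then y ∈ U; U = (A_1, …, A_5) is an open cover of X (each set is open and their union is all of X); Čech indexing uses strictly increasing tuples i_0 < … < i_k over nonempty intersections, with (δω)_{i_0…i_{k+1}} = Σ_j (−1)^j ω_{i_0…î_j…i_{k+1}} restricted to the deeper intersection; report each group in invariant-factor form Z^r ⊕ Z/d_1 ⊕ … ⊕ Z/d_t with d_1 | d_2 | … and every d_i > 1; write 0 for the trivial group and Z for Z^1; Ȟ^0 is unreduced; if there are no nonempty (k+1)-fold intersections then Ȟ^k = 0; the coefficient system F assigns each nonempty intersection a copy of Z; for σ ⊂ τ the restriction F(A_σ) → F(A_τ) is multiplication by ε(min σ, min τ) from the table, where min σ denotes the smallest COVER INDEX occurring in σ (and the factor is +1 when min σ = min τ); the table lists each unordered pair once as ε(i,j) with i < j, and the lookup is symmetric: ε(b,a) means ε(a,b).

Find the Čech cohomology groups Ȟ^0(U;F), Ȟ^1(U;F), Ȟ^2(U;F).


nerve of the cover:
  A12={p8} A15={p6} A23={p10} A34={p1} A45={p2}
C dims 5,5; δ0: rk 5, SNF 1^4·2
Ȟ^0 = (5 − 5) − 0 = 0, so Ȟ^0 ≅ 0
Ȟ^1 = (5 − 0) − 5 = 0 plus torsion [2], so Ȟ^1 ≅ Z/2
Ȟ^2 = (0 − 0) − 0 = 0, so Ȟ^2 ≅ 0

Ȟ^0(U;F) ≅ 0,  Ȟ^1(U;F) ≅ Z/2,  Ȟ^2(U;F) ≅ 0


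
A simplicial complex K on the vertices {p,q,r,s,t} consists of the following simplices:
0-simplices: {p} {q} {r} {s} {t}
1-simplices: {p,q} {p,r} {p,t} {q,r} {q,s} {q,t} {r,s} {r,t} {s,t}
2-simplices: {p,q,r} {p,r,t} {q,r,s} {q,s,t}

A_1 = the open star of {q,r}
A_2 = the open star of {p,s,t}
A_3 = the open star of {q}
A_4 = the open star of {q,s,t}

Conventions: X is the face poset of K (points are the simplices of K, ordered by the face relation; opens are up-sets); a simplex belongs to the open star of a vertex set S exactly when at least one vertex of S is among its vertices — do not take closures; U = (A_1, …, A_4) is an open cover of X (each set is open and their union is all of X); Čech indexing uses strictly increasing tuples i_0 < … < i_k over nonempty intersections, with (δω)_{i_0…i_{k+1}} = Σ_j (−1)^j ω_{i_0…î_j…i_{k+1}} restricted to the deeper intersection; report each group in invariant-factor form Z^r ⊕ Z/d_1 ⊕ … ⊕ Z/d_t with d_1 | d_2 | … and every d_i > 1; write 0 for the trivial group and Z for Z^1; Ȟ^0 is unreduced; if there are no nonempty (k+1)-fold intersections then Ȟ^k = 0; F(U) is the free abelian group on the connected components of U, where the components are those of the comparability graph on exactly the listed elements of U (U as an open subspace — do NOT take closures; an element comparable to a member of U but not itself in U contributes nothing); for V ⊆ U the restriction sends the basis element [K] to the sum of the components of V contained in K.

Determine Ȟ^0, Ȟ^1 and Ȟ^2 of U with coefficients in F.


nerve simplices:
  A1={{q},{r},{p,q},{p,r},{q,r},{q,s},{q,t},{r,s},{r,t},{p,q,r},{p,r,t},{q,r,s},{q,s,t}} A2={{p},{s},{t},{p,q},{p,r},{p,t},{q,s},{q,t},{r,s},{r,t},{s,t},{p,q,r},{p,r,t},{q,r,s},{q,s,t}} A3={{q},{p,q},{q,r},{q,s},{q,t},{p,q,r},{q,r,s},{q,s,t}} A4={{q},{s},{t},{p,q},{p,t},{q,r},{q,s},{q,t},{r,s},{r,t},{s,t},{p,q,r},{p,r,t},{q,r,s},{q,s,t}}
  A12={{p,q},{p,r},{q,s},{q,t},{r,s},{r,t},{p,q,r},{p,r,t},{q,r,s},{q,s,t}} A13={{q},{p,q},{q,r},{q,s},{q,t},{p,q,r},{q,r,s},{q,s,t}} A14={{q},{p,q},{q,r},{q,s},{q,t},{r,s},{r,t},{p,q,r},{p,r,t},{q,r,s},{q,s,t}} A23={{p,q},{q,s},{q,t},{p,q,r},{q,r,s},{q,s,t}} A24={{s},{t},{p,q},{p,t},{q,s},{q,t},{r,s},{r,t},{s,t},{p,q,r},{p,r,t},{q,r,s},{q,s,t}} A34={{q},{p,q},{q,r},{q,s},{q,t},{p,q,r},{q,r,s},{q,s,t}}
  A123={{p,q},{q,s},{q,t},{p,q,r},{q,r,s},{q,s,t}} A124={{p,q},{q,s},{q,t},{r,s},{r,t},{p,q,r},{p,r,t},{q,r,s},{q,s,t}} A134={{q},{p,q},{q,r},{q,s},{q,t},{p,q,r},{q,r,s},{q,s,t}} A234={{p,q},{q,s},{q,t},{p,q,r},{q,r,s},{q,s,t}}
  A1234={{p,q},{q,s},{q,t},{p,q,r},{q,r,s},{q,s,t}}
components per intersection:
  A1: {{q},{r},{p,q},{p,r},{q,r},{q,s},{q,t},{r,s},{r,t},{p,q,r},{p,r,t},{q,r,s},{q,s,t}}
  A2: {{p},{s},{t},{p,q},{p,r},{p,t},{q,s},{q,t},{r,s},{r,t},{s,t},{p,q,r},{p,r,t},{q,r,s},{q,s,t}}
  A3: {{q},{p,q},{q,r},{q,s},{q,t},{p,q,r},{q,r,s},{q,s,t}}
  A4: {{q},{s},{t},{p,q},{p,t},{q,r},{q,s},{q,t},{r,s},{r,t},{s,t},{p,q,r},{p,r,t},{q,r,s},{q,s,t}}
  A12: {{p,q},{p,r},{r,t},{p,q,r},{p,r,t}} {{q,s},{q,t},{r,s},{q,r,s},{q,s,t}}
  A13: {{q},{p,q},{q,r},{q,s},{q,t},{p,q,r},{q,r,s},{q,s,t}}
  A14: {{q},{p,q},{q,r},{q,s},{q,t},{r,s},{p,q,r},{q,r,s},{q,s,t}} {{r,t},{p,r,t}}
  A23: {{p,q},{p,q,r}} {{q,s},{q,t},{q,r,s},{q,s,t}}
  A24: {{s},{t},{p,t},{q,s},{q,t},{r,s},{r,t},{s,t},{p,r,t},{q,r,s},{q,s,t}} {{p,q},{p,q,r}}
  A34: {{q},{p,q},{q,r},{q,s},{q,t},{p,q,r},{q,r,s},{q,s,t}}
  A123: {{p,q},{p,q,r}} {{q,s},{q,t},{q,r,s},{q,s,t}}
  A124: {{p,q},{p,q,r}} {{q,s},{q,t},{r,s},{q,r,s},{q,s,t}} {{r,t},{p,r,t}}
  A134: {{q},{p,q},{q,r},{q,s},{q,t},{p,q,r},{q,r,s},{q,s,t}}
  A234: {{p,q},{p,q,r}} {{q,s},{q,t},{q,r,s},{q,s,t}}
  A1234: {{p,q},{p,q,r}} {{q,s},{q,t},{q,r,s},{q,s,t}}
C dims 4,10,8,2; δ0: rk 3, SNF 1^3; δ1: rk 6, SNF 1^6; δ2: rk 2, SNF 1^2
degree 0: 4−3−0 = 1 → Ȟ^0 ≅ Z
degree 1: 10−6−3 = 1 → Ȟ^1 ≅ Z
degree 2: 8−2−6 = 0 → Ȟ^2 ≅ 0

Ȟ^0 = Z, Ȟ^1 = Z and Ȟ^2 = 0


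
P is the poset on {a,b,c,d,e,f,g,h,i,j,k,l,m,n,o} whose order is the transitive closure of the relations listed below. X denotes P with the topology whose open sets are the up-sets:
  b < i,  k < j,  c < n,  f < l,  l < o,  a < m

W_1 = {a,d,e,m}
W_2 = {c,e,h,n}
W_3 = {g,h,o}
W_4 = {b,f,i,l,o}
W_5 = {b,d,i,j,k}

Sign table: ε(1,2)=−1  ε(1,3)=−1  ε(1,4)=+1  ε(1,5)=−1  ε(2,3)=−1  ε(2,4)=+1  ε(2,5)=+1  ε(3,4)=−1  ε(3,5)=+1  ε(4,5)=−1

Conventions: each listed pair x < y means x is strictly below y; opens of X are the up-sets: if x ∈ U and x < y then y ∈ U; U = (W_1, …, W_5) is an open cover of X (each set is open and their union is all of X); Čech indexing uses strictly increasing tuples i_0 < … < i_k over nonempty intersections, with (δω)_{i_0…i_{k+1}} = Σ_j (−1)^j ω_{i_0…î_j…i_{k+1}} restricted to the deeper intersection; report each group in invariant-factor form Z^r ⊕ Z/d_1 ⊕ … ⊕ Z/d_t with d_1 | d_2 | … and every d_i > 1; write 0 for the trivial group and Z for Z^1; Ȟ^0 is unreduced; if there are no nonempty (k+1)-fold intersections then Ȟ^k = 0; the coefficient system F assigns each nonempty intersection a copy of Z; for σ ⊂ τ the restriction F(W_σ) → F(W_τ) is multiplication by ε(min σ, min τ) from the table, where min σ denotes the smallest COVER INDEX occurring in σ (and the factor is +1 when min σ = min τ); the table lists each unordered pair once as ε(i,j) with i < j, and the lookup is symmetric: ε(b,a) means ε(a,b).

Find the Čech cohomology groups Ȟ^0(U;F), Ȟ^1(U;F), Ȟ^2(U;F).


nerve of the cover:
  W12={e} W15={d} W23={h} W34={o} W45={b,i}
C dims 5,5; δ0: rk 5, SNF 1^4·2
Ȟ^0 = (5 − 5) − 0 = 0, so Ȟ^0 ≅ 0
Ȟ^1 = (5 − 0) − 5 = 0 plus torsion [2], so Ȟ^1 ≅ Z/2
Ȟ^2 = (0 − 0) − 0 = 0, so Ȟ^2 ≅ 0

Ȟ^0 = 0; Ȟ^1 = Z/2; Ȟ^2 = 0


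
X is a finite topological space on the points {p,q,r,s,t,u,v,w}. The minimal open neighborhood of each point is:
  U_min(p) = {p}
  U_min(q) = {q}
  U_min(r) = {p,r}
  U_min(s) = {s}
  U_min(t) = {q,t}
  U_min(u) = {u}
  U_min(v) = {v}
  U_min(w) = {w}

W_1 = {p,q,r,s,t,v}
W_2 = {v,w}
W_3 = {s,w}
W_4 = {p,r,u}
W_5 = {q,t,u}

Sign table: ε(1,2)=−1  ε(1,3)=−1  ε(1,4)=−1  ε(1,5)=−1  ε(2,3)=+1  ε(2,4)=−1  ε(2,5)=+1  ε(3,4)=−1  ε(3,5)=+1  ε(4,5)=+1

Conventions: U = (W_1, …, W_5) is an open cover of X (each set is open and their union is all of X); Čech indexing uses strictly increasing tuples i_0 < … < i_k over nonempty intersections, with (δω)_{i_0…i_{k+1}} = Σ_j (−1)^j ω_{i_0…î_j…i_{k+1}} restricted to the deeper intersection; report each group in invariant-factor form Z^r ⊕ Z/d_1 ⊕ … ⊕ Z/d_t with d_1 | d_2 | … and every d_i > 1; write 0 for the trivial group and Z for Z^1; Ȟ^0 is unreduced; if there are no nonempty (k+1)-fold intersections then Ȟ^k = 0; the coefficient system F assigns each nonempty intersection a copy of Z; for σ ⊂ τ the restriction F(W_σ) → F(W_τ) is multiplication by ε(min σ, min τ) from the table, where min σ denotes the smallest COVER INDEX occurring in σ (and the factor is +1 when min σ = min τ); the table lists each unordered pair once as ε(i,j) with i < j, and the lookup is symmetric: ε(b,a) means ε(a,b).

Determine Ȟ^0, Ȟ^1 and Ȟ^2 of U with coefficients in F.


nonempty overlaps:
  W12={v} W13={s} W14={p,r} W15={q,t} W23={w} W45={u}
C dims 5,6; δ0: rk 4, SNF 1^4
degree 0: 5−4−0 = 1 → Ȟ^0 ≅ Z
degree 1: 6−0−4 = 2 → Ȟ^1 ≅ Z^2
degree 2: 0−0−0 = 0 → Ȟ^2 ≅ 0

Ȟ^0 ≅ Z; Ȟ^1 ≅ Z^2; Ȟ^2 ≅ 0


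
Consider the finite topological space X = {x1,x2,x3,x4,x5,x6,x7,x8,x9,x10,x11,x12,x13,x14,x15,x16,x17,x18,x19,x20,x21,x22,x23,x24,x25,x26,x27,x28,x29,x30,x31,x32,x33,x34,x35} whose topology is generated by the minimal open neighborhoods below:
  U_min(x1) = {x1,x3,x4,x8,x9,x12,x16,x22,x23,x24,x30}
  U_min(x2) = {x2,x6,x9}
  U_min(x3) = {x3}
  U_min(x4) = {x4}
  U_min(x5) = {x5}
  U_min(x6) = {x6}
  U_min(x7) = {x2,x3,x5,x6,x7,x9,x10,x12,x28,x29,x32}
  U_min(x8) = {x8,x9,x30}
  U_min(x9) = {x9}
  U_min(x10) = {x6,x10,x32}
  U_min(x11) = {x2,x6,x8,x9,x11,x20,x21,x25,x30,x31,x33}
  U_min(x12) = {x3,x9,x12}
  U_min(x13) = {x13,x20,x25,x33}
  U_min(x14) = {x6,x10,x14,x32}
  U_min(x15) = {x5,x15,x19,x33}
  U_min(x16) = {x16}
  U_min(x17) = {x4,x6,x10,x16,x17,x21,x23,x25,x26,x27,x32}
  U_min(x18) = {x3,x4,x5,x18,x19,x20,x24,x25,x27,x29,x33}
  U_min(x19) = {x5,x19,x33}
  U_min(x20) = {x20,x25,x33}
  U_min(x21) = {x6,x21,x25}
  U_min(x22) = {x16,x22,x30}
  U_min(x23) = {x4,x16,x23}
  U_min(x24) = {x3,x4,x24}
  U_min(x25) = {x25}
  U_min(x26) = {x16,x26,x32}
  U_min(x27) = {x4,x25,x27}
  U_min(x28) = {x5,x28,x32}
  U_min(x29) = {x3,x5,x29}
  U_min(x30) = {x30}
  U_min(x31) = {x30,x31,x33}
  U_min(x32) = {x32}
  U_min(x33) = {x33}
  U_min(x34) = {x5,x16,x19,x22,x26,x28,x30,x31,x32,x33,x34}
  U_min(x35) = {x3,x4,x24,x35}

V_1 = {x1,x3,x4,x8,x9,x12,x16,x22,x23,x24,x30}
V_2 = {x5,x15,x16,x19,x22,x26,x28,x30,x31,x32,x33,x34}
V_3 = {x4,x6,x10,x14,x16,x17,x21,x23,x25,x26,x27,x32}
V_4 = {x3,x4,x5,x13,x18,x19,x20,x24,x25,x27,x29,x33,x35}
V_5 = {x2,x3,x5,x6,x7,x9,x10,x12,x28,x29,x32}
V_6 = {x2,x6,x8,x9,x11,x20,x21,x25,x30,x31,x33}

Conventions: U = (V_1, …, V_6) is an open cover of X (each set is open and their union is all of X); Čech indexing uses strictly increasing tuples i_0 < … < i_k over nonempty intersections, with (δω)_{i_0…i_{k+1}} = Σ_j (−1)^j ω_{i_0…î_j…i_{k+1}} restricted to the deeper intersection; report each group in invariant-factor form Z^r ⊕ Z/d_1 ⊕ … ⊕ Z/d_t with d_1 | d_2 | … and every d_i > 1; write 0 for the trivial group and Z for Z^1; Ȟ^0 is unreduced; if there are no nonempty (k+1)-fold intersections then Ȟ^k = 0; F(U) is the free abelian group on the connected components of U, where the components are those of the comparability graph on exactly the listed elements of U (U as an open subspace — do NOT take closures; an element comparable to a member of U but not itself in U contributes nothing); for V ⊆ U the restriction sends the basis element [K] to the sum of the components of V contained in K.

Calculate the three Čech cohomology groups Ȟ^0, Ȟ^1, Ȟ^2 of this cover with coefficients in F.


cover nerve:
  V12={x16,x22,x30} V13={x4,x16,x23} V14={x3,x4,x24} V15={x3,x9,x12} V16={x8,x9,x30} V23={x16,x26,x32} V24={x5,x19,x33} V25={x5,x28,x32} V26={x30,x31,x33} V34={x4,x25,x27} V35={x6,x10,x32} V36={x6,x21,x25} V45={x3,x5,x29} V46={x20,x25,x33} V56={x2,x6,x9}
  V123={x16} V126={x30} V134={x4} V145={x3} V156={x9} V235={x32} V245={x5} V246={x33} V346={x25} V356={x6}
components per intersection:
  V1: {x1,x3,x4,x8,x9,x12,x16,x22,x23,x24,x30}
  V2: {x5,x15,x16,x19,x22,x26,x28,x30,x31,x32,x33,x34}
  V3: {x4,x6,x10,x14,x16,x17,x21,x23,x25,x26,x27,x32}
  V4: {x3,x4,x5,x13,x18,x19,x20,x24,x25,x27,x29,x33,x35}
  V5: {x2,x3,x5,x6,x7,x9,x10,x12,x28,x29,x32}
  V6: {x2,x6,x8,x9,x11,x20,x21,x25,x30,x31,x33}
  V12: {x16,x22,x30}
  V13: {x4,x16,x23}
  V14: {x3,x4,x24}
  V15: {x3,x9,x12}
  V16: {x8,x9,x30}
  V23: {x16,x26,x32}
  V24: {x5,x19,x33}
  V25: {x5,x28,x32}
  V26: {x30,x31,x33}
  V34: {x4,x25,x27}
  V35: {x6,x10,x32}
  V36: {x6,x21,x25}
  V45: {x3,x5,x29}
  V46: {x20,x25,x33}
  V56: {x2,x6,x9}
  V123: {x16}
  V126: {x30}
  V134: {x4}
  V145: {x3}
  V156: {x9}
  V235: {x32}
  V245: {x5}
  V246: {x33}
  V346: {x25}
  V356: {x6}
C dims 6,15,10; δ0: rk 5, SNF 1^5; δ1: rk 10, SNF 1^9·2
Ȟ^0: (6−5)−0=1 ⇒ Z
Ȟ^1: (15−10)−5=0 ⇒ 0
Ȟ^2: (10−0)−10=0 plus torsion [2] ⇒ Z/2

Ȟ^0 = Z; Ȟ^1 = 0; Ȟ^2 = Z/2


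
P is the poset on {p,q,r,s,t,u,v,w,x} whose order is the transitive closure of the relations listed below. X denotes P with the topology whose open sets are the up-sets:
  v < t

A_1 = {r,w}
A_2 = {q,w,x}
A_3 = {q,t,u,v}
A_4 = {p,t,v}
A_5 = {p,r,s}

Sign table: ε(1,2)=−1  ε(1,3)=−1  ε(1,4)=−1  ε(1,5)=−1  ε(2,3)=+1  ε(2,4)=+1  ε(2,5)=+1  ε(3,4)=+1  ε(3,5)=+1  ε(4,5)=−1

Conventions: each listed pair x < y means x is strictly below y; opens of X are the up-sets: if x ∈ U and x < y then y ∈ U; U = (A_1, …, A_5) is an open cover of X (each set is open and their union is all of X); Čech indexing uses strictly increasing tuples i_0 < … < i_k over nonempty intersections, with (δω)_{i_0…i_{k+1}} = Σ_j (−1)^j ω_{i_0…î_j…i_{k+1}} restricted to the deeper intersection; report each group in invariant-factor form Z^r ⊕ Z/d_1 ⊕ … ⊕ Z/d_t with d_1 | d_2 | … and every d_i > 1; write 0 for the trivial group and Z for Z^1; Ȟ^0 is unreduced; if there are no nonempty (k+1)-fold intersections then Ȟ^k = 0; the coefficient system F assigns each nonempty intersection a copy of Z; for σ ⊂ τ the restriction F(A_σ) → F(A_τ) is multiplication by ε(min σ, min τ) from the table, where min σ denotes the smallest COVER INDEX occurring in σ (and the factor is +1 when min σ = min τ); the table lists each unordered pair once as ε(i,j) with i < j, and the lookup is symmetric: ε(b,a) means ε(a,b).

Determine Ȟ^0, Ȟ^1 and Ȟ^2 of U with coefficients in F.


intersection data:
  A12={w} A15={r} A23={q} A34={t,v} A45={p}
C dims 5,5; δ0: rk 5, SNF 1^4·2
Ȟ^0 = (5 − 5) − 0 = 0, so Ȟ^0 ≅ 0
Ȟ^1 = (5 − 0) − 5 = 0 plus torsion [2], so Ȟ^1 ≅ Z/2
Ȟ^2 = (0 − 0) − 0 = 0, so Ȟ^2 ≅ 0

Ȟ^0(U;F) ≅ 0,  Ȟ^1(U;F) ≅ Z/2,  Ȟ^2(U;F) ≅ 0


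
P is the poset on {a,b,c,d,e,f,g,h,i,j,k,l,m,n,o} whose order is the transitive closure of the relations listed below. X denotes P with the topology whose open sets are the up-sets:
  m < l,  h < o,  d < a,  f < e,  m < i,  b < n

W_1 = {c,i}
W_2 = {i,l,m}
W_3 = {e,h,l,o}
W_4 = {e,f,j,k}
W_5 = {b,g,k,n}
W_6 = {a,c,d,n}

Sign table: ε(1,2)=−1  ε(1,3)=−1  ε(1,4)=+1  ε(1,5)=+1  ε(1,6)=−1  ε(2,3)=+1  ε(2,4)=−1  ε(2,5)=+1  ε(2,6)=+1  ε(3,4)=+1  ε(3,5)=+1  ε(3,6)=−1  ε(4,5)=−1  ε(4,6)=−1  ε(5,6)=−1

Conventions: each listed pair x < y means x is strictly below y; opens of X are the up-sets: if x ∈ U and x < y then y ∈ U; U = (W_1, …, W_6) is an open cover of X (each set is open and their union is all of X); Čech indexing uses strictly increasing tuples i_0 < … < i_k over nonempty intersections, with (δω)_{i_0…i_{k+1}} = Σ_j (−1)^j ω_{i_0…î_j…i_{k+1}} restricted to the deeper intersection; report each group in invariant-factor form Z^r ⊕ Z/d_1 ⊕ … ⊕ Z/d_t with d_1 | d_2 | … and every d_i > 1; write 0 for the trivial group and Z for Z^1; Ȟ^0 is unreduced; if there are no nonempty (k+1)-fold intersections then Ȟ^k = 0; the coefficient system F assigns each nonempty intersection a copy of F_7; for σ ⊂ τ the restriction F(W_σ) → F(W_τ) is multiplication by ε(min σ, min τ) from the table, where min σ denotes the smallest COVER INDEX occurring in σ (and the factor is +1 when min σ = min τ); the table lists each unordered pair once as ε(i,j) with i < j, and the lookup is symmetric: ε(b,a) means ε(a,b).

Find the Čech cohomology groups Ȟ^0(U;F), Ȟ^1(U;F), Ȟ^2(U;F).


nonempty intersections:
  W12={i} W16={c} W23={l} W34={e} W45={k} W56={n}
C dims 6,6; δ0: rk_F7 5
Ȟ^0: (6−5)−0=1 ⇒ Z/7
Ȟ^1: (6−0)−5=1 ⇒ Z/7
Ȟ^2: (0−0)−0=0 ⇒ 0

Ȟ^0(U;F) ≅ Z/7,  Ȟ^1(U;F) ≅ Z/7,  Ȟ^2(U;F) ≅ 0


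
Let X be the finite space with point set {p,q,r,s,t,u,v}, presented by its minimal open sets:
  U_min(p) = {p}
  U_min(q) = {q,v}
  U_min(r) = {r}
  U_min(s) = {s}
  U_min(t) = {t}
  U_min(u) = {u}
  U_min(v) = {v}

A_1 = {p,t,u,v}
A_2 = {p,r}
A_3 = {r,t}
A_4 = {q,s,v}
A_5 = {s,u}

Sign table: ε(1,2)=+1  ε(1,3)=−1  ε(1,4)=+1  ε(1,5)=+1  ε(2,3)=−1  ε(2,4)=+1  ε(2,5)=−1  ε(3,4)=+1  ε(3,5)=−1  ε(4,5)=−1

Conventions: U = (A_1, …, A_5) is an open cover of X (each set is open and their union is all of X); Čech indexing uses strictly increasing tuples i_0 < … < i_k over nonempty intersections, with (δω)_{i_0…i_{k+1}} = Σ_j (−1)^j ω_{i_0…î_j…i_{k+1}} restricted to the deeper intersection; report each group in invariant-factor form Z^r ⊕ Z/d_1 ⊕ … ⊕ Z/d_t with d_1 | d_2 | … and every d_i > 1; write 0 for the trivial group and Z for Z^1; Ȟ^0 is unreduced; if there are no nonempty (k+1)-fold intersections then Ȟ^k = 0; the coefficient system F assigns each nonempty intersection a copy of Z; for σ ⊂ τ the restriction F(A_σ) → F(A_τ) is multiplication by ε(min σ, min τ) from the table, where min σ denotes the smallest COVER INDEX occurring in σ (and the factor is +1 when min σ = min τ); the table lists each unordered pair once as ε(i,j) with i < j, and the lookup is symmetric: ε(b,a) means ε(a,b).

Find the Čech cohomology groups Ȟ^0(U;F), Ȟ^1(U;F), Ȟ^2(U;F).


nonempty overlaps:
  A12={p} A13={t} A14={v} A15={u} A23={r} A45={s}
C dims 5,6; δ0: rk 5, SNF 1^4·2
degree 0: 5−5−0 = 0 → Ȟ^0 ≅ 0
degree 1: 6−0−5 = 1 plus torsion [2] → Ȟ^1 ≅ Z ⊕ Z/2
degree 2: 0−0−0 = 0 → Ȟ^2 ≅ 0

Ȟ^0 ≅ 0, Ȟ^1 ≅ Z ⊕ Z/2 and Ȟ^2 ≅ 0


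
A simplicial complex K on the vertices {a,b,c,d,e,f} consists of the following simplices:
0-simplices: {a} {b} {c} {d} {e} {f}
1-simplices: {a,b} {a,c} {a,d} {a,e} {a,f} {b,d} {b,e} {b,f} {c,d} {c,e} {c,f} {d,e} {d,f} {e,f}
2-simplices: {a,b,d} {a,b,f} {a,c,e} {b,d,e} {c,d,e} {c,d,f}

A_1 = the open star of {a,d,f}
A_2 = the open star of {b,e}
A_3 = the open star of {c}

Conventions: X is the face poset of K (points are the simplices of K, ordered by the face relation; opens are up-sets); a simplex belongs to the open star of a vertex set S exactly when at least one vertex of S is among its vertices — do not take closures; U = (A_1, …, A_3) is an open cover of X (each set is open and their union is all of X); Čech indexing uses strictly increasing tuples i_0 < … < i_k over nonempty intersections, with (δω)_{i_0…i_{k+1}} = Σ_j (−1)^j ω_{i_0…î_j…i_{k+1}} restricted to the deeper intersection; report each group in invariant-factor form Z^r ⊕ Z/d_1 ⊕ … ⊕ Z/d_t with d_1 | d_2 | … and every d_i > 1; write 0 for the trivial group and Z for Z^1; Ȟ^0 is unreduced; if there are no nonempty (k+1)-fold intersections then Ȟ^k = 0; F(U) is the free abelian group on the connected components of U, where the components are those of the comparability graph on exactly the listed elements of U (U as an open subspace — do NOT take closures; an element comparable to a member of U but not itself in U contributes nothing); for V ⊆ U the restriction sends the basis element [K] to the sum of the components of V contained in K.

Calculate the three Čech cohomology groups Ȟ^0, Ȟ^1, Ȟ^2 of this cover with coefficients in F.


Ȟ^0(U;F) ≅ Z,  Ȟ^1(U;F) ≅ Z^2,  Ȟ^2(U;F) ≅ 0

intersection data:
  A1={{a},{d},{f},{a,b},{a,c},{a,d},{a,e},{a,f},{b,d},{b,f},{c,d},{c,f},{d,e},{d,f},{e,f},{a,b,d},{a,b,f},{a,c,e},{b,d,e},{c,d,e},{c,d,f}} A2={{b},{e},{a,b},{a,e},{b,d},{b,e},{b,f},{c,e},{d,e},{e,f},{a,b,d},{a,b,f},{a,c,e},{b,d,e},{c,d,e}} A3={{c},{a,c},{c,d},{c,e},{c,f},{a,c,e},{c,d,e},{c,d,f}}
  A12={{a,b},{a,e},{b,d},{b,f},{d,e},{e,f},{a,b,d},{a,b,f},{a,c,e},{b,d,e},{c,d,e}} A13={{a,c},{c,d},{c,f},{a,c,e},{c,d,e},{c,d,f}} A23={{c,e},{a,c,e},{c,d,e}}
  A123={{a,c,e},{c,d,e}}
components per intersection:
  A1: {{a},{d},{f},{a,b},{a,c},{a,d},{a,e},{a,f},{b,d},{b,f},{c,d},{c,f},{d,e},{d,f},{e,f},{a,b,d},{a,b,f},{a,c,e},{b,d,e},{c,d,e},{c,d,f}}
  A2: {{b},{e},{a,b},{a,e},{b,d},{b,e},{b,f},{c,e},{d,e},{e,f},{a,b,d},{a,b,f},{a,c,e},{b,d,e},{c,d,e}}
  A3: {{c},{a,c},{c,d},{c,e},{c,f},{a,c,e},{c,d,e},{c,d,f}}
  A12: {{a,b},{b,d},{b,f},{d,e},{a,b,d},{a,b,f},{b,d,e},{c,d,e}} {{a,e},{a,c,e}} {{e,f}}
  A13: {{a,c},{a,c,e}} {{c,d},{c,f},{c,d,e},{c,d,f}}
  A23: {{c,e},{a,c,e},{c,d,e}}
  A123: {{a,c,e}} {{c,d,e}}
C dims 3,6,2; δ0: rk 2, SNF 1^2; δ1: rk 2, SNF 1^2
Ȟ^0 = (3 − 2) − 0 = 1, so Ȟ^0 ≅ Z
Ȟ^1 = (6 − 2) − 2 = 2, so Ȟ^1 ≅ Z^2
Ȟ^2 = (2 − 0) − 2 = 0, so Ȟ^2 ≅ 0


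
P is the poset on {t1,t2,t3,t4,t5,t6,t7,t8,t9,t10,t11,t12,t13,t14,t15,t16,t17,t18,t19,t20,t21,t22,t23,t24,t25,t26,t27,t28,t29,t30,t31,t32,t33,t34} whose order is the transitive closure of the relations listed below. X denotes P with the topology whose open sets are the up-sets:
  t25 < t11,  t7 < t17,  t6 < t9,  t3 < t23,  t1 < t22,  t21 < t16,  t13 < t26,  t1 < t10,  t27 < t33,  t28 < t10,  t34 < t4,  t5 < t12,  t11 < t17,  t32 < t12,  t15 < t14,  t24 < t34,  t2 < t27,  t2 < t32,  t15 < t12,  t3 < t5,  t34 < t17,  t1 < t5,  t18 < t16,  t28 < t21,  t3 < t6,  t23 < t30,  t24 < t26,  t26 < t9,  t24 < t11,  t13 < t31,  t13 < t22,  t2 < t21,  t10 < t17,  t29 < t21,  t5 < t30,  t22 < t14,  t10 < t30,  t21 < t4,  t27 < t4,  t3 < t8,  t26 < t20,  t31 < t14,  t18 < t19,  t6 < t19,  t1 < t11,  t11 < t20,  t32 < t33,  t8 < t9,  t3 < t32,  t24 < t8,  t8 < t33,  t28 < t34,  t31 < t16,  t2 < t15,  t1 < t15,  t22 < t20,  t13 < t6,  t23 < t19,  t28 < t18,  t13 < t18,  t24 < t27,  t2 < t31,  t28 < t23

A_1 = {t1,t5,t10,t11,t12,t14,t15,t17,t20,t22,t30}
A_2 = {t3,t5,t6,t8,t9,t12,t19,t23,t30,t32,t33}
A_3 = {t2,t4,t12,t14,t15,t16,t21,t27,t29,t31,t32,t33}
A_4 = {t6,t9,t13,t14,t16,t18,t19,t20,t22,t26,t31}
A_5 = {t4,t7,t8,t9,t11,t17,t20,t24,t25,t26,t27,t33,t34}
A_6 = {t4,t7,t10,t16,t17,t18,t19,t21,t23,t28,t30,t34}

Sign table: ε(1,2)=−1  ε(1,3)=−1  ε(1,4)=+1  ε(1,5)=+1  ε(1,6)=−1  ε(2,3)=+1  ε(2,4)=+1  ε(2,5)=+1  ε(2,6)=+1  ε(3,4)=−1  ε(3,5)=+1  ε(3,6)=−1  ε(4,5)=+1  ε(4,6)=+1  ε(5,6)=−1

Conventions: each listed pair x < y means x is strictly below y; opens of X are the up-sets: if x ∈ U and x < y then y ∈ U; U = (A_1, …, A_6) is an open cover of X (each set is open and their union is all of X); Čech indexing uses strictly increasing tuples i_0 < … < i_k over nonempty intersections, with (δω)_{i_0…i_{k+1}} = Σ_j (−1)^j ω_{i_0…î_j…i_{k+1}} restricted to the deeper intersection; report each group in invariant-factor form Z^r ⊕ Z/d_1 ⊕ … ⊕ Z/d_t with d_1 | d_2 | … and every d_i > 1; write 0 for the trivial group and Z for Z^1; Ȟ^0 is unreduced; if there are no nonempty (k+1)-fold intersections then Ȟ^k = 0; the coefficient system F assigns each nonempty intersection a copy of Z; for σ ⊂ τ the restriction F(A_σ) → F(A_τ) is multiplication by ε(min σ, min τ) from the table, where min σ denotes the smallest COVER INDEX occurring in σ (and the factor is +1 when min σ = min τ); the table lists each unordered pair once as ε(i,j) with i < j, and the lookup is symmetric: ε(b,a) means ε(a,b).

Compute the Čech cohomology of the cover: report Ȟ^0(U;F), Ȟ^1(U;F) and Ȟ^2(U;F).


nonempty intersections:
  A12={t5,t12,t30} A13={t12,t14,t15} A14={t14,t20,t22} A15={t11,t17,t20} A16={t10,t17,t30} A23={t12,t32,t33} A24={t6,t9,t19} A25={t8,t9,t33} A26={t19,t23,t30} A34={t14,t16,t31} A35={t4,t27,t33} A36={t4,t16,t21} A45={t9,t20,t26} A46={t16,t18,t19} A56={t4,t7,t17,t34}
  A123={t12} A126={t30} A134={t14} A145={t20} A156={t17} A235={t33} A245={t9} A246={t19} A346={t16} A356={t4}
C dims 6,15,10; δ0: rk 6, SNF 1^5·2; δ1: rk 9, SNF 1^9
Ȟ^0: (6−6)−0=0 ⇒ 0
Ȟ^1: (15−9)−6=0 plus torsion [2] ⇒ Z/2
Ȟ^2: (10−0)−9=1 ⇒ Z

Ȟ^0 ≅ 0, Ȟ^1 ≅ Z/2, Ȟ^2 ≅ Z


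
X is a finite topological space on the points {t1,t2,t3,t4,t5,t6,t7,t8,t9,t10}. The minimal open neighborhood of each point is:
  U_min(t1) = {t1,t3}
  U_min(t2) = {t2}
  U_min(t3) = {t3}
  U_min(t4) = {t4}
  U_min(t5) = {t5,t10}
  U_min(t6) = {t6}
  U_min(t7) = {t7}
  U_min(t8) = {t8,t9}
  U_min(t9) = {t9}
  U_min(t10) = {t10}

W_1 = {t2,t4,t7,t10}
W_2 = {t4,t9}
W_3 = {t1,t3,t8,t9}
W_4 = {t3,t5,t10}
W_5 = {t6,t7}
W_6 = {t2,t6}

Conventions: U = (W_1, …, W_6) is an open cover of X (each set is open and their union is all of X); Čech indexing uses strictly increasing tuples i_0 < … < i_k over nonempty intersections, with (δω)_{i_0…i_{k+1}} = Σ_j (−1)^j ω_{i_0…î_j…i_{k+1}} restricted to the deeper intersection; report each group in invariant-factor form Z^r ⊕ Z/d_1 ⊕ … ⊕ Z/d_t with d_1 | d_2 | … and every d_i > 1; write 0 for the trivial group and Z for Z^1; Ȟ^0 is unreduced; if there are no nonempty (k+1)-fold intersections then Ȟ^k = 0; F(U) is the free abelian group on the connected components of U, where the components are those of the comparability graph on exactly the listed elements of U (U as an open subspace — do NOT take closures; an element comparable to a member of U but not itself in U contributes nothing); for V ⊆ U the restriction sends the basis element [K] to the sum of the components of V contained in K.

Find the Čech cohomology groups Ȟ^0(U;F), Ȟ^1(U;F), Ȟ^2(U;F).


Ȟ^0 = Z^7,  Ȟ^1 = 0,  Ȟ^2 = 0

nerve simplices:
  W12={t4} W14={t10} W15={t7} W16={t2} W23={t9} W34={t3} W56={t6}
components per intersection:
  W1: {t2} {t4} {t7} {t10}
  W2: {t4} {t9}
  W3: {t1,t3} {t8,t9}
  W4: {t3} {t5,t10}
  W5: {t6} {t7}
  W6: {t2} {t6}
  W12: {t4}
  W14: {t10}
  W15: {t7}
  W16: {t2}
  W23: {t9}
  W34: {t3}
  W56: {t6}
C dims 14,7; δ0: rk 7, SNF 1^7
degree 0: 14−7−0 = 7 → Ȟ^0 ≅ Z^7
degree 1: 7−0−7 = 0 → Ȟ^1 ≅ 0
degree 2: 0−0−0 = 0 → Ȟ^2 ≅ 0


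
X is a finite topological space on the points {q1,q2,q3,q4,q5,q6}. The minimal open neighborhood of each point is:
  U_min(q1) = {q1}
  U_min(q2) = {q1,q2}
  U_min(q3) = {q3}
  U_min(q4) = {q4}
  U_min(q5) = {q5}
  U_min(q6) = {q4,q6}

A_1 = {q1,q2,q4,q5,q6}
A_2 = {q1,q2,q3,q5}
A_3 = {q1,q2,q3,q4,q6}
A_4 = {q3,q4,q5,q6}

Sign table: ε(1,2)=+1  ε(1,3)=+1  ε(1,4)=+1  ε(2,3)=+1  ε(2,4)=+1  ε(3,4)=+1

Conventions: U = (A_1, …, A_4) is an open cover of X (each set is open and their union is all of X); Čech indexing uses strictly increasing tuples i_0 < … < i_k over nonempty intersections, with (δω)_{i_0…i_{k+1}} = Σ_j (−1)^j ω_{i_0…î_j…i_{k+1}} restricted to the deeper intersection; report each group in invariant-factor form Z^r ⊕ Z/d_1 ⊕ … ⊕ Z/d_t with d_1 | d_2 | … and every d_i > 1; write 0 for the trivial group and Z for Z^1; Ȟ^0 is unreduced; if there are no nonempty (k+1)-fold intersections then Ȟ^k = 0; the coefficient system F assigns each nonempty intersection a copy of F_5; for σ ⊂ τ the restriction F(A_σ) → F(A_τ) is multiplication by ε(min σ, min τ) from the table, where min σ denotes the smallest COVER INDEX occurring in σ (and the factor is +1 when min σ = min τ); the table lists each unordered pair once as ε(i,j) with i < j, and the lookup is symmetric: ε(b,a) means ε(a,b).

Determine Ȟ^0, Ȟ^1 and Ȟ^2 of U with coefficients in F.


intersection data:
  A12={q1,q2,q5} A13={q1,q2,q4,q6} A14={q4,q5,q6} A23={q1,q2,q3} A24={q3,q5} A34={q3,q4,q6}
  A123={q1,q2} A124={q5} A134={q4,q6} A234={q3}
C dims 4,6,4; δ0: rk_F5 3; δ1: rk_F5 3
Ȟ^0 = (4 − 3) − 0 = 1, so Ȟ^0 ≅ Z/5
Ȟ^1 = (6 − 3) − 3 = 0, so Ȟ^1 ≅ 0
Ȟ^2 = (4 − 0) − 3 = 1, so Ȟ^2 ≅ Z/5

Ȟ^0(U;F) ≅ Z/5, Ȟ^1(U;F) ≅ 0, Ȟ^2(U;F) ≅ Z/5


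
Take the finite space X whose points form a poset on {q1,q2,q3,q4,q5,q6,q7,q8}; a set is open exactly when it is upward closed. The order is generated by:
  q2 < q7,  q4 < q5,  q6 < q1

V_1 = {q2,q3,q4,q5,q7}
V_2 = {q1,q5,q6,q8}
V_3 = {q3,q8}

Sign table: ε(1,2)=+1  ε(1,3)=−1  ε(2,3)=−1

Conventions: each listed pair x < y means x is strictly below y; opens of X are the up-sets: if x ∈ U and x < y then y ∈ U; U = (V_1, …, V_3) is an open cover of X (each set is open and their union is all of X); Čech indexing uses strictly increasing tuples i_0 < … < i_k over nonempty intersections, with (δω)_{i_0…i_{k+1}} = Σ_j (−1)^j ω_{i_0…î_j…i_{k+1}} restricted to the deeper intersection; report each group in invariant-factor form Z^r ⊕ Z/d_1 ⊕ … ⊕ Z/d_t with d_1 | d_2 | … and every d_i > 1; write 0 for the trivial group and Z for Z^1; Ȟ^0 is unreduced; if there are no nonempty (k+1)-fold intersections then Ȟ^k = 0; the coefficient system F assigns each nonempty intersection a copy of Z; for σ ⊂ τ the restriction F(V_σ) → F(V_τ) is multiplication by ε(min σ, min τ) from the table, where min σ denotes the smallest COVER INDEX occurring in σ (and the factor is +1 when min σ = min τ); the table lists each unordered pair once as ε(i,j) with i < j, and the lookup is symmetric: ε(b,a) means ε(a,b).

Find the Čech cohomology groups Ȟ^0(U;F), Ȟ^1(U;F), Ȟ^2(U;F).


cover nerve:
  V12={q5} V13={q3} V23={q8}
C dims 3,3; δ0: rk 2, SNF 1^2
Ȟ^0: (3−2)−0=1 ⇒ Z
Ȟ^1: (3−0)−2=1 ⇒ Z
Ȟ^2: (0−0)−0=0 ⇒ 0

Ȟ^0 = Z, Ȟ^1 = Z and Ȟ^2 = 0


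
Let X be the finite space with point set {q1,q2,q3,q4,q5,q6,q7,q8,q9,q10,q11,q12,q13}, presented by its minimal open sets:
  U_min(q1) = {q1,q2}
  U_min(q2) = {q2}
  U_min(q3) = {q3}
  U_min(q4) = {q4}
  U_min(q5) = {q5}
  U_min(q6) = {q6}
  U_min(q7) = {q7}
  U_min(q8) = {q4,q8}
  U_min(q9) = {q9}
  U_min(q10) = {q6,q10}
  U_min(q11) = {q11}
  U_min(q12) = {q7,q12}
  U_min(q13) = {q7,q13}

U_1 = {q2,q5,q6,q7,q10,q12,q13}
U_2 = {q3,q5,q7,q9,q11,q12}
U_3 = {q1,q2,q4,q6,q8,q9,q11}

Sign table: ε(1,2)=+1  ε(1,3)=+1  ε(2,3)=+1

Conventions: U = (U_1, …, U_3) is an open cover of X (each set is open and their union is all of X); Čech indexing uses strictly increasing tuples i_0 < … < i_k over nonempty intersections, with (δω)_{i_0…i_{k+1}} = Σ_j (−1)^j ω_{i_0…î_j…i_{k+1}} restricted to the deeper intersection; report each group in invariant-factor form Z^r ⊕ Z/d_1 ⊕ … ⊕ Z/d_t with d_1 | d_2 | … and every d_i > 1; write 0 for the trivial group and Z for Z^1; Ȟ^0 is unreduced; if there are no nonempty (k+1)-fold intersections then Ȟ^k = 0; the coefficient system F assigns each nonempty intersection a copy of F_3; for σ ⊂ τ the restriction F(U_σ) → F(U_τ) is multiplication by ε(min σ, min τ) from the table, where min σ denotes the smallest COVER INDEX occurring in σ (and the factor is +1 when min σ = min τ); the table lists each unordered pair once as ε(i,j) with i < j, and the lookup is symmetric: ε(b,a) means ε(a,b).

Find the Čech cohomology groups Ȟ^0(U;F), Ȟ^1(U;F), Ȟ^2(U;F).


Ȟ^0 ≅ Z/3, Ȟ^1 ≅ Z/3, Ȟ^2 ≅ 0

nerve of the cover:
  U12={q5,q7,q12} U13={q2,q6} U23={q9,q11}
C dims 3,3; δ0: rk_F3 2
Ȟ^0 = (3 − 2) − 0 = 1, so Ȟ^0 ≅ Z/3
Ȟ^1 = (3 − 0) − 2 = 1, so Ȟ^1 ≅ Z/3
Ȟ^2 = (0 − 0) − 0 = 0, so Ȟ^2 ≅ 0


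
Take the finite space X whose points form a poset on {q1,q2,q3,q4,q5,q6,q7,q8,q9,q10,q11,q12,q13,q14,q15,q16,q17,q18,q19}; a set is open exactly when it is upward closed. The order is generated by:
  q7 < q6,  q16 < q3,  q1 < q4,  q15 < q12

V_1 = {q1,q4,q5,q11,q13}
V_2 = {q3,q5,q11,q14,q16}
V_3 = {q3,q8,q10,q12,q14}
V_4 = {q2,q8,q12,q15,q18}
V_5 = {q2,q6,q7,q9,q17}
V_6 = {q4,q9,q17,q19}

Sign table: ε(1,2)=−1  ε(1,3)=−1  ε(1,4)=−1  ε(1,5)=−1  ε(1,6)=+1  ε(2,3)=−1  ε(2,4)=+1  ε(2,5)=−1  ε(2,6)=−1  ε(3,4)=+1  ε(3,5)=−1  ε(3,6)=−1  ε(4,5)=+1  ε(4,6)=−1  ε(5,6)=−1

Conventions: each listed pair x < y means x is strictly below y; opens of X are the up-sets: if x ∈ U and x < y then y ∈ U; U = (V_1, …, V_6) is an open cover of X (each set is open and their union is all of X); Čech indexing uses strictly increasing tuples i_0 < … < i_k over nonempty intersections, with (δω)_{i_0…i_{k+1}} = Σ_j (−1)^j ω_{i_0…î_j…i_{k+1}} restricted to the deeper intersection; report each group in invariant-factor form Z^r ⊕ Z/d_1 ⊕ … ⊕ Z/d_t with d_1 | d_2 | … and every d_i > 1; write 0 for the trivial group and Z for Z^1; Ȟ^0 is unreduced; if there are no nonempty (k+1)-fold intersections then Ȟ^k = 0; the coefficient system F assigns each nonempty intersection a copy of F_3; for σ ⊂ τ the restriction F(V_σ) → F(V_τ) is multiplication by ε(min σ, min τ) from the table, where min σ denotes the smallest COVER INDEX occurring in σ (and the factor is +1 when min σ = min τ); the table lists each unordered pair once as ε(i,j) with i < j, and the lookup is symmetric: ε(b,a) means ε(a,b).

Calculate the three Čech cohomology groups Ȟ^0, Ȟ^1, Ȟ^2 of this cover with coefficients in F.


cover nerve:
  V12={q5,q11} V16={q4} V23={q3,q14} V34={q8,q12} V45={q2} V56={q9,q17}
C dims 6,6; δ0: rk_F3 6
Ȟ^0: (6−6)−0=0 ⇒ 0
Ȟ^1: (6−0)−6=0 ⇒ 0
Ȟ^2: (0−0)−0=0 ⇒ 0

Ȟ^0 ≅ 0, Ȟ^1 ≅ 0 and Ȟ^2 ≅ 0


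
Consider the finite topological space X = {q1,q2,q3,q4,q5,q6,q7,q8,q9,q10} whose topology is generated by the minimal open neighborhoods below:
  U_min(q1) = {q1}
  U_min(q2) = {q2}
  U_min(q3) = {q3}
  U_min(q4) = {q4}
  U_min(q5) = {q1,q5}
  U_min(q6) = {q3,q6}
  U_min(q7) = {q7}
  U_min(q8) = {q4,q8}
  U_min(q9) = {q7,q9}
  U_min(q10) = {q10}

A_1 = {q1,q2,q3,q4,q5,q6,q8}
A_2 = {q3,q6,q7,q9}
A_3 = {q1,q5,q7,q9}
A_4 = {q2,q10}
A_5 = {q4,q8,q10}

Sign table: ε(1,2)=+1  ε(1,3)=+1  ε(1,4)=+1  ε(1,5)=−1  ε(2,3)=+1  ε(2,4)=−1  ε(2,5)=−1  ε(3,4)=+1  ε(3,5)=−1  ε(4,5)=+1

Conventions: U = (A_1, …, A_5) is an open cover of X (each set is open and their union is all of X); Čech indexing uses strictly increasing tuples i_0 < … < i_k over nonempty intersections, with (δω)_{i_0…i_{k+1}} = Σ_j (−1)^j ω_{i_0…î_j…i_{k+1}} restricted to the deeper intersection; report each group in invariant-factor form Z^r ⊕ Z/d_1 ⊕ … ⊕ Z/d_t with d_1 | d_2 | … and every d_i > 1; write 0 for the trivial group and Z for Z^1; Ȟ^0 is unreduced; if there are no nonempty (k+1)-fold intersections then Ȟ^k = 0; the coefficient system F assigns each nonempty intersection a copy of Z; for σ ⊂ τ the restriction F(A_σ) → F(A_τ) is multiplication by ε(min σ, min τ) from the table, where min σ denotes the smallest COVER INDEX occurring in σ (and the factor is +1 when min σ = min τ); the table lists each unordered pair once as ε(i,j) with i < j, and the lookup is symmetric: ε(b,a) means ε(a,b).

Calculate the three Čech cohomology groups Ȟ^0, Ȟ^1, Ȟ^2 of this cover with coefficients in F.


Ȟ^0 = 0, Ȟ^1 = Z ⊕ Z/2, Ȟ^2 = 0

cover nerve:
  A12={q3,q6} A13={q1,q5} A14={q2} A15={q4,q8} A23={q7,q9} A45={q10}
C dims 5,6; δ0: rk 5, SNF 1^4·2
Ȟ^0: (5−5)−0=0 ⇒ 0
Ȟ^1: (6−0)−5=1 plus torsion [2] ⇒ Z ⊕ Z/2
Ȟ^2: (0−0)−0=0 ⇒ 0


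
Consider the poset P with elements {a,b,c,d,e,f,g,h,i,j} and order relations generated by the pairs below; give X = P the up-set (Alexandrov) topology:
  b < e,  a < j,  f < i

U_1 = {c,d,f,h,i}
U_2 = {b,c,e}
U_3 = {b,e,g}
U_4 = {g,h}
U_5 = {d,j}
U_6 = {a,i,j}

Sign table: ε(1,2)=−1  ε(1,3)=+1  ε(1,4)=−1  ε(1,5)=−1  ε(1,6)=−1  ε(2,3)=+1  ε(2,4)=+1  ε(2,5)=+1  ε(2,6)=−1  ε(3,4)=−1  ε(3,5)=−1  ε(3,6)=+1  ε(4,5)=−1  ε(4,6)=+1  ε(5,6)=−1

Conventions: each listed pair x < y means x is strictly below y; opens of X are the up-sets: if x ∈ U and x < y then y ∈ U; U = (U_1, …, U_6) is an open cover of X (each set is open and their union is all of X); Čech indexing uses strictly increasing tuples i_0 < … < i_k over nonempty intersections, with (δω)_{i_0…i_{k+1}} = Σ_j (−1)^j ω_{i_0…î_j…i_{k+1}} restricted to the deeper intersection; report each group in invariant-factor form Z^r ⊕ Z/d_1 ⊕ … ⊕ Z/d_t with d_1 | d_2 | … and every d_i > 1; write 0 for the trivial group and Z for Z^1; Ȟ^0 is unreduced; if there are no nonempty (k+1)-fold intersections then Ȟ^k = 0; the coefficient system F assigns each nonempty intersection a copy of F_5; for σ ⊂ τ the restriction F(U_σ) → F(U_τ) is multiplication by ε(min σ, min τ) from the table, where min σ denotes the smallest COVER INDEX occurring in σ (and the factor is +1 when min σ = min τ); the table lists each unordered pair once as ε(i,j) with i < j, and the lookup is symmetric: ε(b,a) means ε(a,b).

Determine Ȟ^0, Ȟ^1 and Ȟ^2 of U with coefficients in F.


Ȟ^0 ≅ 0; Ȟ^1 ≅ Z/5; Ȟ^2 ≅ 0

intersection data:
  U12={c} U14={h} U15={d} U16={i} U23={b,e} U34={g} U56={j}
C dims 6,7; δ0: rk_F5 6
Ȟ^0 = (6 − 6) − 0 = 0, so Ȟ^0 ≅ 0
Ȟ^1 = (7 − 0) − 6 = 1, so Ȟ^1 ≅ Z/5
Ȟ^2 = (0 − 0) − 0 = 0, so Ȟ^2 ≅ 0


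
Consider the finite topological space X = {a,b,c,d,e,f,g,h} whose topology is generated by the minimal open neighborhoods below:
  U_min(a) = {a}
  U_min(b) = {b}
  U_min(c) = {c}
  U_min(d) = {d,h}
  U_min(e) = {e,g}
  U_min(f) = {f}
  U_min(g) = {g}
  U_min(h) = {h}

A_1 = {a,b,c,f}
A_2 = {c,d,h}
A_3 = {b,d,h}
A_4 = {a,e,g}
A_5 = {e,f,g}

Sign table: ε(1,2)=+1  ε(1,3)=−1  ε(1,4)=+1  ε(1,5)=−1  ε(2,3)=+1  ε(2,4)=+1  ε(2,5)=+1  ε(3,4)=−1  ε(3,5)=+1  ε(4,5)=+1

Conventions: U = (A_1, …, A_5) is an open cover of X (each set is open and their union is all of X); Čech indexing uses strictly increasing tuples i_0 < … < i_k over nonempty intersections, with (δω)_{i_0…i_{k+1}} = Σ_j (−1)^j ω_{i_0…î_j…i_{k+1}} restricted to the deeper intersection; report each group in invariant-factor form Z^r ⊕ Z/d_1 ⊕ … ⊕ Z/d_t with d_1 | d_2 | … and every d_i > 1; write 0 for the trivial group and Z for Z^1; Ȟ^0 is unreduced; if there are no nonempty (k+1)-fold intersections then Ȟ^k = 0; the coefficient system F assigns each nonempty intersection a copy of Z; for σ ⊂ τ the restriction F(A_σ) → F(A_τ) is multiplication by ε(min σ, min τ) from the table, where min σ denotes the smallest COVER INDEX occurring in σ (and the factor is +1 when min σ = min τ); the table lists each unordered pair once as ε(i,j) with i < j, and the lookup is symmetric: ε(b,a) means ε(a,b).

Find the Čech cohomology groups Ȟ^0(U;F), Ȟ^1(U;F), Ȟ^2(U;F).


cover nerve:
  A12={c} A13={b} A14={a} A15={f} A23={d,h} A45={e,g}
C dims 5,6; δ0: rk 5, SNF 1^4·2
Ȟ^0: (5−5)−0=0 ⇒ 0
Ȟ^1: (6−0)−5=1 plus torsion [2] ⇒ Z ⊕ Z/2
Ȟ^2: (0−0)−0=0 ⇒ 0

Ȟ^0 ≅ 0, Ȟ^1 ≅ Z ⊕ Z/2 and Ȟ^2 ≅ 0


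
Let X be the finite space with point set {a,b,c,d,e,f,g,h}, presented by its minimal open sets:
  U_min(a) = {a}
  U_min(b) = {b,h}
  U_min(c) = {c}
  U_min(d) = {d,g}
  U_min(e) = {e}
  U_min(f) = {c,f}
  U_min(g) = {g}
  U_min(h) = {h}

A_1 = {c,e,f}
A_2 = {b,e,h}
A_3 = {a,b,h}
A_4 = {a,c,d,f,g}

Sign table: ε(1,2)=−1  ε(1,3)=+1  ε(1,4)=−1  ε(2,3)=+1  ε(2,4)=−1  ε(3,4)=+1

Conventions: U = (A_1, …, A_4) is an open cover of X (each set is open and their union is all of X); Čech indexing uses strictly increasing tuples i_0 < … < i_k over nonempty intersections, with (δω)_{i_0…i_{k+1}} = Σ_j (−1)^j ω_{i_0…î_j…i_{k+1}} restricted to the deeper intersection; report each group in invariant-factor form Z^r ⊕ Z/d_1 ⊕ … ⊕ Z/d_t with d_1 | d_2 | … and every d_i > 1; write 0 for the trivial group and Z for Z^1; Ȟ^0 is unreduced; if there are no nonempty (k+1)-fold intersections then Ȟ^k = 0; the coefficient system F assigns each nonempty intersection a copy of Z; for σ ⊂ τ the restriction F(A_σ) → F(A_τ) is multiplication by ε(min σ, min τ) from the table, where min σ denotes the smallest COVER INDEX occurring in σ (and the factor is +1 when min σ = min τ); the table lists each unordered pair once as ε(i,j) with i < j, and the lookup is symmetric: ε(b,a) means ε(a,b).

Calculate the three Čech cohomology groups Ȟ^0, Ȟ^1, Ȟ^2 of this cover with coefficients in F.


Ȟ^0(U;F) ≅ Z; Ȟ^1(U;F) ≅ Z; Ȟ^2(U;F) ≅ 0

nerve simplices:
  A12={e} A14={c,f} A23={b,h} A34={a}
C dims 4,4; δ0: rk 3, SNF 1^3
degree 0: 4−3−0 = 1 → Ȟ^0 ≅ Z
degree 1: 4−0−3 = 1 → Ȟ^1 ≅ Z
degree 2: 0−0−0 = 0 → Ȟ^2 ≅ 0
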